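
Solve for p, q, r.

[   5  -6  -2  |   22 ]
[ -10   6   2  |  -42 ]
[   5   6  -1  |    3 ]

Forward elimination on [A|b]:
R2 <- R2 - (-2)*R1:  [  0  -6  -2   2 ]
R3 <- R3 - (1)*R1:  [   0   12    1  -19 ]
R3 <- R3 - (-2)*R2:  [   0    0   -3  -15 ]
Row echelon form:
[ 5  -6  -2  |   22 ]
[ 0  -6  -2  |    2 ]
[ 0   0  -3  |  -15 ]
Back-substitution:
r = (-15) / -3 = 5
q = (2 - (-2)*(5)) / -6 = -2
p = (22 - (-6)*(-2) - (-2)*(5)) / 5 = 4

(4, -2, 5)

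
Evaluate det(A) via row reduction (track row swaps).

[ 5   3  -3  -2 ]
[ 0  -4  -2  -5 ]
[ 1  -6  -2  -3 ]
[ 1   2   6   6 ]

det(A) = 490

Forward elimination:
R3 <- R3 - (1/5)*R1:  [     0  -33/5   -7/5  -13/5 ]
R4 <- R4 - (1/5)*R1:  [    0   7/5  33/5  32/5 ]
R3 <- R3 - (33/20)*R2:  [      0       0   19/10  113/20 ]
R4 <- R4 - (-7/20)*R2:  [     0      0  59/10  93/20 ]
R4 <- R4 - (59/19)*R3:  [       0        0        0  -245/19 ]
Upper-triangular form:
[ 5   3     -3       -2 ]
[ 0  -4     -2       -5 ]
[ 0   0  19/10   113/20 ]
[ 0   0      0  -245/19 ]
det(A) = (-1)^0 * (5) * (-4) * (19/10) * (-245/19) = 490  (0 row swaps -> sign +1)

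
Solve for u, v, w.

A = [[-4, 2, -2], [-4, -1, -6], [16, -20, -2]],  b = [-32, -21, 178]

Forward elimination on [A|b]:
R2 <- R2 - (1)*R1:  [  0  -3  -4  11 ]
R3 <- R3 - (-4)*R1:  [   0  -12  -10   50 ]
R3 <- R3 - (4)*R2:  [ 0  0  6  6 ]
Row echelon form:
[ -4   2  -2  |  -32 ]
[  0  -3  -4  |   11 ]
[  0   0   6  |    6 ]
Back-substitution:
w = (6) / 6 = 1
v = (11 - (-4)*(1)) / -3 = -5
u = (-32 - (2)*(-5) - (-2)*(1)) / -4 = 5

(5, -5, 1)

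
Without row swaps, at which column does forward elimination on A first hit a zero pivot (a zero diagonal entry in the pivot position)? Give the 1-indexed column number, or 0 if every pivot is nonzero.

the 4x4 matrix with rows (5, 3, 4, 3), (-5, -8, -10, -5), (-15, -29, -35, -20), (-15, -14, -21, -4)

first zero-pivot column = 0

Naive forward elimination:
R2 <- R2 - (-1)*R1:  [  0  -5  -6  -2 ]
R3 <- R3 - (-3)*R1:  [   0  -20  -23  -11 ]
R4 <- R4 - (-3)*R1:  [  0  -5  -9   5 ]
R3 <- R3 - (4)*R2:  [  0   0   1  -3 ]
R4 <- R4 - (1)*R2:  [  0   0  -3   7 ]
R4 <- R4 - (-3)*R3:  [  0   0   0  -2 ]
All pivots nonzero; naive elimination completes without hitting a zero pivot.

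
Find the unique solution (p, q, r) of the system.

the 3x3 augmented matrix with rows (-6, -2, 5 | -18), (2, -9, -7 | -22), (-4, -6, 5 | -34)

Forward elimination on [A|b]:
R2 <- R2 - (-1/3)*R1:  [     0  -29/3  -16/3    -28 ]
R3 <- R3 - (2/3)*R1:  [     0  -14/3    5/3    -22 ]
R3 <- R3 - (14/29)*R2:  [       0        0   123/29  -246/29 ]
Row echelon form:
[ -6     -2       5  |      -18 ]
[  0  -29/3   -16/3  |      -28 ]
[  0      0  123/29  |  -246/29 ]
Back-substitution:
r = (-246/29) / (123/29) = -2
q = (-28 - (-16/3)*(-2)) / (-29/3) = 4
p = (-18 - (-2)*(4) - (5)*(-2)) / -6 = 0

(0, 4, -2)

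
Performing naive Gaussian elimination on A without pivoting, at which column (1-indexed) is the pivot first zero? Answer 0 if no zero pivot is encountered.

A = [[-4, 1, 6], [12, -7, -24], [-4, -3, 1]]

Naive forward elimination:
R2 <- R2 - (-3)*R1:  [  0  -4  -6 ]
R3 <- R3 - (1)*R1:  [  0  -4  -5 ]
R3 <- R3 - (1)*R2:  [ 0  0  1 ]
All pivots nonzero; naive elimination completes without hitting a zero pivot.

first zero-pivot column = 0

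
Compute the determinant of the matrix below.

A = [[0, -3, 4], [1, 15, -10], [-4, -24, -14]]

det(A) = -18

Forward elimination:
R1 <-> R2   (pivot in column 1 was zero)
[  1   15  -10 ]
[  0   -3    4 ]
[ -4  -24  -14 ]
R3 <- R3 - (-4)*R1:  [   0   36  -54 ]
R3 <- R3 - (-12)*R2:  [  0   0  -6 ]
Upper-triangular form:
[ 1  15  -10 ]
[ 0  -3    4 ]
[ 0   0   -6 ]
det(A) = (-1)^1 * (1) * (-3) * (-6) = -18  (1 row swap -> sign -1)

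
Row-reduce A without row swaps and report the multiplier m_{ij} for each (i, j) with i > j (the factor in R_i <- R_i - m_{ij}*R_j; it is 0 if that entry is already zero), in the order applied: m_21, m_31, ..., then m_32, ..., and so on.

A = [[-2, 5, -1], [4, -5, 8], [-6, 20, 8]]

Forward elimination:
R2 <- R2 - (-2)*R1:  [ 0  5  6 ]
R3 <- R3 - (3)*R1:  [  0   5  11 ]
R3 <- R3 - (1)*R2:  [ 0  0  5 ]
Multipliers (in order of application): m_{21} = -2, m_{31} = 3, m_{32} = 1

multipliers: -2, 3, 1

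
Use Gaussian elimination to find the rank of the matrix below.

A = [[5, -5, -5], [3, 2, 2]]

rank(A) = 2

Row reduction:
R2 <- R2 - (3/5)*R1:  [ 0  5  5 ]
Row echelon form:
[ 5  -5  -5 ]
[ 0   5   5 ]
Nonzero rows / pivot columns: 2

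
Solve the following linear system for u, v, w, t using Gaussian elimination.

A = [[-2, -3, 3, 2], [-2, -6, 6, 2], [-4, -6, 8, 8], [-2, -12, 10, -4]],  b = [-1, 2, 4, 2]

(2, 2, 3, 0)

Forward elimination on [A|b]:
R2 <- R2 - (1)*R1:  [  0  -3   3   0   3 ]
R3 <- R3 - (2)*R1:  [ 0  0  2  4  6 ]
R4 <- R4 - (1)*R1:  [  0  -9   7  -6   3 ]
R4 <- R4 - (3)*R2:  [  0   0  -2  -6  -6 ]
R4 <- R4 - (-1)*R3:  [  0   0   0  -2   0 ]
Row echelon form:
[ -2  -3  3   2  |  -1 ]
[  0  -3  3   0  |   3 ]
[  0   0  2   4  |   6 ]
[  0   0  0  -2  |   0 ]
Back-substitution:
t = (0) / -2 = 0
w = (6 - (4)*(0)) / 2 = 3
v = (3 - (3)*(3)) / -3 = 2
u = (-1 - (-3)*(2) - (3)*(3) - (2)*(0)) / -2 = 2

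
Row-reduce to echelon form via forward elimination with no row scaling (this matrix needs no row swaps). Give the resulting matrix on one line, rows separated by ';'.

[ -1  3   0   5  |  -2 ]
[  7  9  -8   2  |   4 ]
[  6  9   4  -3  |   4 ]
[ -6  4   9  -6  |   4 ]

Forward elimination:
R2 <- R2 - (-7)*R1:  [   0   30   -8   37  -10 ]
R3 <- R3 - (-6)*R1:  [  0  27   4  27  -8 ]
R4 <- R4 - (6)*R1:  [   0  -14    9  -36   16 ]
R3 <- R3 - (9/10)*R2:  [      0       0    56/5  -63/10       1 ]
R4 <- R4 - (-7/15)*R2:  [       0        0    79/15  -281/15     34/3 ]
R4 <- R4 - (79/168)*R3:  [        0         0         0   -757/48  1825/168 ]
Row echelon form:
[ -1   3     0        5  |        -2 ]
[  0  30    -8       37  |       -10 ]
[  0   0  56/5   -63/10  |         1 ]
[  0   0     0  -757/48  |  1825/168 ]

REF = [-1 3 0 5 -2; 0 30 -8 37 -10; 0 0 56/5 -63/10 1; 0 0 0 -757/48 1825/168]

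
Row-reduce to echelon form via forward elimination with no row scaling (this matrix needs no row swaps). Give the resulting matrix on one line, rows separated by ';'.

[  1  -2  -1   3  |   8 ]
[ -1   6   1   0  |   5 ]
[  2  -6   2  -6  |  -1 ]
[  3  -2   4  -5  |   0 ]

Forward elimination:
R2 <- R2 - (-1)*R1:  [  0   4   0   3  13 ]
R3 <- R3 - (2)*R1:  [   0   -2    4  -12  -17 ]
R4 <- R4 - (3)*R1:  [   0    4    7  -14  -24 ]
R3 <- R3 - (-1/2)*R2:  [     0      0      4  -21/2  -21/2 ]
R4 <- R4 - (1)*R2:  [   0    0    7  -17  -37 ]
R4 <- R4 - (7/4)*R3:  [      0       0       0    11/8  -149/8 ]
Row echelon form:
[ 1  -2  -1      3  |       8 ]
[ 0   4   0      3  |      13 ]
[ 0   0   4  -21/2  |   -21/2 ]
[ 0   0   0   11/8  |  -149/8 ]

REF = [1 -2 -1 3 8; 0 4 0 3 13; 0 0 4 -21/2 -21/2; 0 0 0 11/8 -149/8]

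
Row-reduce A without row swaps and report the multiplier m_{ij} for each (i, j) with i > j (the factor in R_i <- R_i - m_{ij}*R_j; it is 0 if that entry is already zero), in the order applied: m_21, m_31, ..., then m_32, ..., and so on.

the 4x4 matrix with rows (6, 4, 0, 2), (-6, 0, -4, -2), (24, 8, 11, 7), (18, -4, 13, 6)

Forward elimination:
R2 <- R2 - (-1)*R1:  [  0   4  -4   0 ]
R3 <- R3 - (4)*R1:  [  0  -8  11  -1 ]
R4 <- R4 - (3)*R1:  [   0  -16   13    0 ]
R3 <- R3 - (-2)*R2:  [  0   0   3  -1 ]
R4 <- R4 - (-4)*R2:  [  0   0  -3   0 ]
R4 <- R4 - (-1)*R3:  [  0   0   0  -1 ]
Multipliers (in order of application): m_{21} = -1, m_{31} = 4, m_{41} = 3, m_{32} = -2, m_{42} = -4, m_{43} = -1

multipliers: -1, 4, 3, -2, -4, -1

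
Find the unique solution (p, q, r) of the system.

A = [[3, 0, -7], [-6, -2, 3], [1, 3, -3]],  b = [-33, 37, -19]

(-4, -2, 3)

Forward elimination on [A|b]:
R2 <- R2 - (-2)*R1:  [   0   -2  -11  -29 ]
R3 <- R3 - (1/3)*R1:  [    0     3  -2/3    -8 ]
R3 <- R3 - (-3/2)*R2:  [      0       0  -103/6  -103/2 ]
Row echelon form:
[ 3   0      -7  |     -33 ]
[ 0  -2     -11  |     -29 ]
[ 0   0  -103/6  |  -103/2 ]
Back-substitution:
r = (-103/2) / (-103/6) = 3
q = (-29 - (-11)*(3)) / -2 = -2
p = (-33 - (-7)*(3)) / 3 = -4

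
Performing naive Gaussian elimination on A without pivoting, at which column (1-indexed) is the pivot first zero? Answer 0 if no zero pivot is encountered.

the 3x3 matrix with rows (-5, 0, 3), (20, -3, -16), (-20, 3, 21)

Naive forward elimination:
R2 <- R2 - (-4)*R1:  [  0  -3  -4 ]
R3 <- R3 - (4)*R1:  [ 0  3  9 ]
R3 <- R3 - (-1)*R2:  [ 0  0  5 ]
All pivots nonzero; naive elimination completes without hitting a zero pivot.

first zero-pivot column = 0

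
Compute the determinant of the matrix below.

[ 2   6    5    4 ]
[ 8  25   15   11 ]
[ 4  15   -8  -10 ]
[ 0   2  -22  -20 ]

det(A) = -12

Forward elimination:
R2 <- R2 - (4)*R1:  [  0   1  -5  -5 ]
R3 <- R3 - (2)*R1:  [   0    3  -18  -18 ]
R3 <- R3 - (3)*R2:  [  0   0  -3  -3 ]
R4 <- R4 - (2)*R2:  [   0    0  -12  -10 ]
R4 <- R4 - (4)*R3:  [ 0  0  0  2 ]
Upper-triangular form:
[ 2  6   5   4 ]
[ 0  1  -5  -5 ]
[ 0  0  -3  -3 ]
[ 0  0   0   2 ]
det(A) = (-1)^0 * (2) * (1) * (-3) * (2) = -12  (0 row swaps -> sign +1)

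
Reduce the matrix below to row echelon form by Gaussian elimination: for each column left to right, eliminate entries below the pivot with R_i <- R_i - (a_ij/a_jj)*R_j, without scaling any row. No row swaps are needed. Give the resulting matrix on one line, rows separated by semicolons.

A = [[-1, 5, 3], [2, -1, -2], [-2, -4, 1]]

REF = [-1 5 3; 0 9 4; 0 0 11/9]

Forward elimination:
R2 <- R2 - (-2)*R1:  [ 0  9  4 ]
R3 <- R3 - (2)*R1:  [   0  -14   -5 ]
R3 <- R3 - (-14/9)*R2:  [    0     0  11/9 ]
Row echelon form:
[ -1  5     3 ]
[  0  9     4 ]
[  0  0  11/9 ]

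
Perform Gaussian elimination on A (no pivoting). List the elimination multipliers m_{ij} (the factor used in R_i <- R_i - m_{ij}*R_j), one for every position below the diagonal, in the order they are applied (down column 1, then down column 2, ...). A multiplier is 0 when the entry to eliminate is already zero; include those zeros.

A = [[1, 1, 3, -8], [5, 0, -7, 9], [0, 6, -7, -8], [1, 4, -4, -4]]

multipliers: 5, 0, 1, -6/5, -3/5, 101/167

Forward elimination:
R2 <- R2 - (5)*R1:  [   0   -5  -22   49 ]
R3: entry in column 1 is already 0 -> m_{31} = 0 (no row operation needed)
R4 <- R4 - (1)*R1:  [  0   3  -7   4 ]
R3 <- R3 - (-6/5)*R2:  [      0       0  -167/5   254/5 ]
R4 <- R4 - (-3/5)*R2:  [      0       0  -101/5   167/5 ]
R4 <- R4 - (101/167)*R3:  [       0        0        0  447/167 ]
Multipliers (in order of application): m_{21} = 5, m_{31} = 0, m_{41} = 1, m_{32} = -6/5, m_{42} = -3/5, m_{43} = 101/167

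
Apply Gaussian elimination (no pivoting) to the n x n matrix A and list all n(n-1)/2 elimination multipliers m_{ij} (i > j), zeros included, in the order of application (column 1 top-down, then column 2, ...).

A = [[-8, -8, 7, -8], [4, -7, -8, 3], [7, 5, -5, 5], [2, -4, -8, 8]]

Forward elimination:
R2 <- R2 - (-1/2)*R1:  [    0   -11  -9/2    -1 ]
R3 <- R3 - (-7/8)*R1:  [   0   -2  9/8   -2 ]
R4 <- R4 - (-1/4)*R1:  [     0     -6  -25/4      6 ]
R3 <- R3 - (2/11)*R2:  [      0       0  171/88  -20/11 ]
R4 <- R4 - (6/11)*R2:  [       0        0  -167/44    72/11 ]
R4 <- R4 - (-334/171)*R3:  [       0        0        0  512/171 ]
Multipliers (in order of application): m_{21} = -1/2, m_{31} = -7/8, m_{41} = -1/4, m_{32} = 2/11, m_{42} = 6/11, m_{43} = -334/171

multipliers: -1/2, -7/8, -1/4, 2/11, 6/11, -334/171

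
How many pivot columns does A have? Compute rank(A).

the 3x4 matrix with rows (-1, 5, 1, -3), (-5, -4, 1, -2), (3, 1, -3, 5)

rank(A) = 3

Row reduction:
R2 <- R2 - (5)*R1:  [   0  -29   -4   13 ]
R3 <- R3 - (-3)*R1:  [  0  16   0  -4 ]
R3 <- R3 - (-16/29)*R2:  [      0       0  -64/29   92/29 ]
Row echelon form:
[ -1    5       1     -3 ]
[  0  -29      -4     13 ]
[  0    0  -64/29  92/29 ]
Nonzero rows / pivot columns: 3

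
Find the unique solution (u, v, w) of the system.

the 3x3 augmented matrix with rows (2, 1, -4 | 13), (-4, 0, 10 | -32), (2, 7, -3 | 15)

Forward elimination on [A|b]:
R2 <- R2 - (-2)*R1:  [  0   2   2  -6 ]
R3 <- R3 - (1)*R1:  [ 0  6  1  2 ]
R3 <- R3 - (3)*R2:  [  0   0  -5  20 ]
Row echelon form:
[ 2  1  -4  |  13 ]
[ 0  2   2  |  -6 ]
[ 0  0  -5  |  20 ]
Back-substitution:
w = (20) / -5 = -4
v = (-6 - (2)*(-4)) / 2 = 1
u = (13 - (1)*(1) - (-4)*(-4)) / 2 = -2

(-2, 1, -4)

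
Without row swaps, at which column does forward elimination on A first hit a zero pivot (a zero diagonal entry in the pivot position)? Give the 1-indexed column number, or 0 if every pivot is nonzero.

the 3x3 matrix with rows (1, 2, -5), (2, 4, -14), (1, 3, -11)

Naive forward elimination:
R2 <- R2 - (2)*R1:  [  0   0  -4 ]
R3 <- R3 - (1)*R1:  [  0   1  -6 ]
Matrix at this point:
[ 1  2  -5 ]
[ 0  0  -4 ]
[ 0  1  -6 ]
Pivot entry (2,2) is zero but row 3 has 1 in column 2 -> naive elimination stops; a row interchange (e.g. R2 <-> R3) would be required here.

first zero-pivot column = 2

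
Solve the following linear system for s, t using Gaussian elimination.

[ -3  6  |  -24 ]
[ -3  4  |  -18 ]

Forward elimination on [A|b]:
R2 <- R2 - (1)*R1:  [  0  -2   6 ]
Row echelon form:
[ -3   6  |  -24 ]
[  0  -2  |    6 ]
Back-substitution:
t = (6) / -2 = -3
s = (-24 - (6)*(-3)) / -3 = 2

(2, -3)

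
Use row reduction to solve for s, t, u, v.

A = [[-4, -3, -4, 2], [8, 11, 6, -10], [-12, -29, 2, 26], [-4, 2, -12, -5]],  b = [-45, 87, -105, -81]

Forward elimination on [A|b]:
R2 <- R2 - (-2)*R1:  [  0   5  -2  -6  -3 ]
R3 <- R3 - (3)*R1:  [   0  -20   14   20   30 ]
R4 <- R4 - (1)*R1:  [   0    5   -8   -7  -36 ]
R3 <- R3 - (-4)*R2:  [  0   0   6  -4  18 ]
R4 <- R4 - (1)*R2:  [   0    0   -6   -1  -33 ]
R4 <- R4 - (-1)*R3:  [   0    0    0   -5  -15 ]
Row echelon form:
[ -4  -3  -4   2  |  -45 ]
[  0   5  -2  -6  |   -3 ]
[  0   0   6  -4  |   18 ]
[  0   0   0  -5  |  -15 ]
Back-substitution:
v = (-15) / -5 = 3
u = (18 - (-4)*(3)) / 6 = 5
t = (-3 - (-2)*(5) - (-6)*(3)) / 5 = 5
s = (-45 - (-3)*(5) - (-4)*(5) - (2)*(3)) / -4 = 4

(4, 5, 5, 3)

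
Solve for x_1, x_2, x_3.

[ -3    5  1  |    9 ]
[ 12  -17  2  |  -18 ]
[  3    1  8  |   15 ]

Forward elimination on [A|b]:
R2 <- R2 - (-4)*R1:  [  0   3   6  18 ]
R3 <- R3 - (-1)*R1:  [  0   6   9  24 ]
R3 <- R3 - (2)*R2:  [   0    0   -3  -12 ]
Row echelon form:
[ -3  5   1  |    9 ]
[  0  3   6  |   18 ]
[  0  0  -3  |  -12 ]
Back-substitution:
x_3 = (-12) / -3 = 4
x_2 = (18 - (6)*(4)) / 3 = -2
x_1 = (9 - (5)*(-2) - (1)*(4)) / -3 = -5

(-5, -2, 4)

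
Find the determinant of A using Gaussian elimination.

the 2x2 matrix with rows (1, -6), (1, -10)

det(A) = -4

Forward elimination:
R2 <- R2 - (1)*R1:  [  0  -4 ]
Upper-triangular form:
[ 1  -6 ]
[ 0  -4 ]
det(A) = (-1)^0 * (1) * (-4) = -4  (0 row swaps -> sign +1)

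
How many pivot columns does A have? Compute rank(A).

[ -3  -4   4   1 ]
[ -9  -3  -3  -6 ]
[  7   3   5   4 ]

rank(A) = 3

Row reduction:
R2 <- R2 - (3)*R1:  [   0    9  -15   -9 ]
R3 <- R3 - (-7/3)*R1:  [     0  -19/3   43/3   19/3 ]
R3 <- R3 - (-19/27)*R2:  [    0     0  34/9     0 ]
Row echelon form:
[ -3  -4     4   1 ]
[  0   9   -15  -9 ]
[  0   0  34/9   0 ]
Nonzero rows / pivot columns: 3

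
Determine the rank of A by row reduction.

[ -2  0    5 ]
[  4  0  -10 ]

rank(A) = 1

Row reduction:
R2 <- R2 - (-2)*R1:  [ 0  0  0 ]
Row echelon form:
[ -2  0  5 ]
[  0  0  0 ]
Nonzero rows / pivot columns: 1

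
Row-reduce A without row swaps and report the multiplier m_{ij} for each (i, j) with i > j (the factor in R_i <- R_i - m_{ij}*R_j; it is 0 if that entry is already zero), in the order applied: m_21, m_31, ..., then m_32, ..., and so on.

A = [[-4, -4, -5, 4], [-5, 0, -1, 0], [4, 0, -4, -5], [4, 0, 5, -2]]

multipliers: 5/4, -1, -1, -4/5, -4/5, -7/8

Forward elimination:
R2 <- R2 - (5/4)*R1:  [    0     5  21/4    -5 ]
R3 <- R3 - (-1)*R1:  [  0  -4  -9  -1 ]
R4 <- R4 - (-1)*R1:  [  0  -4   0   2 ]
R3 <- R3 - (-4/5)*R2:  [     0      0  -24/5     -5 ]
R4 <- R4 - (-4/5)*R2:  [    0     0  21/5    -2 ]
R4 <- R4 - (-7/8)*R3:  [     0      0      0  -51/8 ]
Multipliers (in order of application): m_{21} = 5/4, m_{31} = -1, m_{41} = -1, m_{32} = -4/5, m_{42} = -4/5, m_{43} = -7/8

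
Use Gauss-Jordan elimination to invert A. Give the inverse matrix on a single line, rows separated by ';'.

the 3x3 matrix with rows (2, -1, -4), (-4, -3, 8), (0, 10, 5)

inverse = [19/10 7/10 2/5; -2/5 -1/5 0; 4/5 2/5 1/5]

Gauss-Jordan on [A | I]:
R1 <- (1/2)*R1:  [    1  -1/2    -2  |   1/2     0     0 ]
R2 <- R2 - (-4)*R1:  [  0  -5   0  |   2   1   0 ]
R2 <- (1/-5)*R2:  [    0     1     0  |  -2/5  -1/5     0 ]
R1 <- R1 - (-1/2)*R2:  [     1      0     -2  |   3/10  -1/10      0 ]
R3 <- R3 - (10)*R2:  [ 0  0  5  |  4  2  1 ]
R3 <- (1/5)*R3:  [   0    0    1  |  4/5  2/5  1/5 ]
R1 <- R1 - (-2)*R3:  [     1      0      0  |  19/10   7/10    2/5 ]
Right block of [I | A^{-1}] is the inverse:
[ 19/10  7/10  2/5 ]
[  -2/5  -1/5    0 ]
[   4/5   2/5  1/5 ]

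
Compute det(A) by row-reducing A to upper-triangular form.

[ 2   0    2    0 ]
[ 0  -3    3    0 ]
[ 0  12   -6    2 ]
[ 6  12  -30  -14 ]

det(A) = 216

Forward elimination:
R4 <- R4 - (3)*R1:  [   0   12  -36  -14 ]
R3 <- R3 - (-4)*R2:  [ 0  0  6  2 ]
R4 <- R4 - (-4)*R2:  [   0    0  -24  -14 ]
R4 <- R4 - (-4)*R3:  [  0   0   0  -6 ]
Upper-triangular form:
[ 2   0  2   0 ]
[ 0  -3  3   0 ]
[ 0   0  6   2 ]
[ 0   0  0  -6 ]
det(A) = (-1)^0 * (2) * (-3) * (6) * (-6) = 216  (0 row swaps -> sign +1)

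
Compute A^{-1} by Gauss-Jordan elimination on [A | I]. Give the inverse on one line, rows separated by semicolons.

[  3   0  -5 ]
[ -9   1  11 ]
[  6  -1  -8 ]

Gauss-Jordan on [A | I]:
R1 <- (1/3)*R1:  [    1     0  -5/3  |   1/3     0     0 ]
R2 <- R2 - (-9)*R1:  [  0   1  -4  |   3   1   0 ]
R3 <- R3 - (6)*R1:  [  0  -1   2  |  -2   0   1 ]
R3 <- R3 - (-1)*R2:  [  0   0  -2  |   1   1   1 ]
R3 <- (1/-2)*R3:  [    0     0     1  |  -1/2  -1/2  -1/2 ]
R1 <- R1 - (-5/3)*R3:  [    1     0     0  |  -1/2  -5/6  -5/6 ]
R2 <- R2 - (-4)*R3:  [  0   1   0  |   1  -1  -2 ]
Right block of [I | A^{-1}] is the inverse:
[ -1/2  -5/6  -5/6 ]
[    1    -1    -2 ]
[ -1/2  -1/2  -1/2 ]

inverse = [-1/2 -5/6 -5/6; 1 -1 -2; -1/2 -1/2 -1/2]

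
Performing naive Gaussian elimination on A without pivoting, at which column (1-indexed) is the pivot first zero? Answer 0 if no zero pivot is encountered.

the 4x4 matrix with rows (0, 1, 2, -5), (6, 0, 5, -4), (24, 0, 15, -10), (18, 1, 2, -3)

Naive forward elimination:
Pivot entry (1,1) is zero but row 2 has 6 in column 1 -> naive elimination stops; a row interchange (e.g. R1 <-> R2) would be required here.

first zero-pivot column = 1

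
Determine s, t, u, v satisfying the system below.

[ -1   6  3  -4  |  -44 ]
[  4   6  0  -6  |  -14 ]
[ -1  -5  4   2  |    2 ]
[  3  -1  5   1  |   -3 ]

Forward elimination on [A|b]:
R2 <- R2 - (-4)*R1:  [    0    30    12   -22  -190 ]
R3 <- R3 - (1)*R1:  [   0  -11    1    6   46 ]
R4 <- R4 - (-3)*R1:  [    0    17    14   -11  -135 ]
R3 <- R3 - (-11/30)*R2:  [      0       0    27/5  -31/15   -71/3 ]
R4 <- R4 - (17/30)*R2:  [     0      0   36/5  22/15  -82/3 ]
R4 <- R4 - (4/3)*R3:  [    0     0     0  38/9  38/9 ]
Row echelon form:
[ -1   6     3      -4  |    -44 ]
[  0  30    12     -22  |   -190 ]
[  0   0  27/5  -31/15  |  -71/3 ]
[  0   0     0    38/9  |   38/9 ]
Back-substitution:
v = (38/9) / (38/9) = 1
u = (-71/3 - (-31/15)*(1)) / (27/5) = -4
t = (-190 - (12)*(-4) - (-22)*(1)) / 30 = -4
s = (-44 - (6)*(-4) - (3)*(-4) - (-4)*(1)) / -1 = 4

(4, -4, -4, 1)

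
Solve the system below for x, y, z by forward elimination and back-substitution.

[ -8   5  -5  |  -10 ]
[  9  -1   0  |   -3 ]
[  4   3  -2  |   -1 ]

(0, 3, 5)

Forward elimination on [A|b]:
R2 <- R2 - (-9/8)*R1:  [     0   37/8  -45/8  -57/4 ]
R3 <- R3 - (-1/2)*R1:  [    0  11/2  -9/2    -6 ]
R3 <- R3 - (44/37)*R2:  [      0       0   81/37  405/37 ]
Row echelon form:
[ -8     5     -5  |     -10 ]
[  0  37/8  -45/8  |   -57/4 ]
[  0     0  81/37  |  405/37 ]
Back-substitution:
z = (405/37) / (81/37) = 5
y = (-57/4 - (-45/8)*(5)) / (37/8) = 3
x = (-10 - (5)*(3) - (-5)*(5)) / -8 = 0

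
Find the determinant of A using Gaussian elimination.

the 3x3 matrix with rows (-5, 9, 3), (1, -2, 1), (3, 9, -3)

det(A) = 114

Forward elimination:
R2 <- R2 - (-1/5)*R1:  [    0  -1/5   8/5 ]
R3 <- R3 - (-3/5)*R1:  [    0  72/5  -6/5 ]
R3 <- R3 - (-72)*R2:  [   0    0  114 ]
Upper-triangular form:
[ -5     9    3 ]
[  0  -1/5  8/5 ]
[  0     0  114 ]
det(A) = (-1)^0 * (-5) * (-1/5) * (114) = 114  (0 row swaps -> sign +1)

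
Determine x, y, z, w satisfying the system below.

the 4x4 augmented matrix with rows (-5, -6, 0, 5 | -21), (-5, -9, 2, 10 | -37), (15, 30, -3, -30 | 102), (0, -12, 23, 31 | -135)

(2, 1, -4, -1)

Forward elimination on [A|b]:
R2 <- R2 - (1)*R1:  [   0   -3    2    5  -16 ]
R3 <- R3 - (-3)*R1:  [   0   12   -3  -15   39 ]
R3 <- R3 - (-4)*R2:  [   0    0    5    5  -25 ]
R4 <- R4 - (4)*R2:  [   0    0   15   11  -71 ]
R4 <- R4 - (3)*R3:  [  0   0   0  -4   4 ]
Row echelon form:
[ -5  -6  0   5  |  -21 ]
[  0  -3  2   5  |  -16 ]
[  0   0  5   5  |  -25 ]
[  0   0  0  -4  |    4 ]
Back-substitution:
w = (4) / -4 = -1
z = (-25 - (5)*(-1)) / 5 = -4
y = (-16 - (2)*(-4) - (5)*(-1)) / -3 = 1
x = (-21 - (-6)*(1) - (5)*(-1)) / -5 = 2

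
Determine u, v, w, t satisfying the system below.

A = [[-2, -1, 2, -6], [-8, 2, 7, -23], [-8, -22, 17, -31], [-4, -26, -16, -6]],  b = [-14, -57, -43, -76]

Forward elimination on [A|b]:
R2 <- R2 - (4)*R1:  [  0   6  -1   1  -1 ]
R3 <- R3 - (4)*R1:  [   0  -18    9   -7   13 ]
R4 <- R4 - (2)*R1:  [   0  -24  -20    6  -48 ]
R3 <- R3 - (-3)*R2:  [  0   0   6  -4  10 ]
R4 <- R4 - (-4)*R2:  [   0    0  -24   10  -52 ]
R4 <- R4 - (-4)*R3:  [   0    0    0   -6  -12 ]
Row echelon form:
[ -2  -1   2  -6  |  -14 ]
[  0   6  -1   1  |   -1 ]
[  0   0   6  -4  |   10 ]
[  0   0   0  -6  |  -12 ]
Back-substitution:
t = (-12) / -6 = 2
w = (10 - (-4)*(2)) / 6 = 3
v = (-1 - (-1)*(3) - (1)*(2)) / 6 = 0
u = (-14 - (-1)*(0) - (2)*(3) - (-6)*(2)) / -2 = 4

(4, 0, 3, 2)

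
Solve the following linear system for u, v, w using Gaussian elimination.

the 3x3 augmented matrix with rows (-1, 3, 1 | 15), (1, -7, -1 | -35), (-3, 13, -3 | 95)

(-5, 5, -5)

Forward elimination on [A|b]:
R2 <- R2 - (-1)*R1:  [   0   -4    0  -20 ]
R3 <- R3 - (3)*R1:  [  0   4  -6  50 ]
R3 <- R3 - (-1)*R2:  [  0   0  -6  30 ]
Row echelon form:
[ -1   3   1  |   15 ]
[  0  -4   0  |  -20 ]
[  0   0  -6  |   30 ]
Back-substitution:
w = (30) / -6 = -5
v = (-20) / -4 = 5
u = (15 - (3)*(5) - (1)*(-5)) / -1 = -5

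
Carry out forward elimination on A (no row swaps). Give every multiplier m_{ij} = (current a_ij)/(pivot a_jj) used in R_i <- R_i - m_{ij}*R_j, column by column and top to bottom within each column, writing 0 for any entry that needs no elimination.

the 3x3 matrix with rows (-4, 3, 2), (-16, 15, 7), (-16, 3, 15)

multipliers: 4, 4, -3

Forward elimination:
R2 <- R2 - (4)*R1:  [  0   3  -1 ]
R3 <- R3 - (4)*R1:  [  0  -9   7 ]
R3 <- R3 - (-3)*R2:  [ 0  0  4 ]
Multipliers (in order of application): m_{21} = 4, m_{31} = 4, m_{32} = -3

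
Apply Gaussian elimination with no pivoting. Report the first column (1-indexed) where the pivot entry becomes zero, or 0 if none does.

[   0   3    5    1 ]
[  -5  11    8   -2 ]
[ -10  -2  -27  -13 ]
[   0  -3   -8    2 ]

Naive forward elimination:
Pivot entry (1,1) is zero but row 2 has -5 in column 1 -> naive elimination stops; a row interchange (e.g. R1 <-> R2) would be required here.

first zero-pivot column = 1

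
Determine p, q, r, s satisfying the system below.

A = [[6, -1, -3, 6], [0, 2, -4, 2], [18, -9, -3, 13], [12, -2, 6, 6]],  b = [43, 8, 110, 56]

Forward elimination on [A|b]:
R3 <- R3 - (3)*R1:  [   0   -6    6   -5  -19 ]
R4 <- R4 - (2)*R1:  [   0    0   12   -6  -30 ]
R3 <- R3 - (-3)*R2:  [  0   0  -6   1   5 ]
R4 <- R4 - (-2)*R3:  [   0    0    0   -4  -20 ]
Row echelon form:
[ 6  -1  -3   6  |   43 ]
[ 0   2  -4   2  |    8 ]
[ 0   0  -6   1  |    5 ]
[ 0   0   0  -4  |  -20 ]
Back-substitution:
s = (-20) / -4 = 5
r = (5 - (1)*(5)) / -6 = 0
q = (8 - (-4)*(0) - (2)*(5)) / 2 = -1
p = (43 - (-1)*(-1) - (-3)*(0) - (6)*(5)) / 6 = 2

(2, -1, 0, 5)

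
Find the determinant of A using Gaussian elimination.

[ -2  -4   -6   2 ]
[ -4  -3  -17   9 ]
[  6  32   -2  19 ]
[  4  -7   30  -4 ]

det(A) = 150

Forward elimination:
R2 <- R2 - (2)*R1:  [  0   5  -5   5 ]
R3 <- R3 - (-3)*R1:  [   0   20  -20   25 ]
R4 <- R4 - (-2)*R1:  [   0  -15   18    0 ]
R3 <- R3 - (4)*R2:  [ 0  0  0  5 ]
R4 <- R4 - (-3)*R2:  [  0   0   3  15 ]
R3 <-> R4   (pivot in column 3 was zero)
[ -2  -4  -6   2 ]
[  0   5  -5   5 ]
[  0   0   3  15 ]
[  0   0   0   5 ]
Upper-triangular form:
[ -2  -4  -6   2 ]
[  0   5  -5   5 ]
[  0   0   3  15 ]
[  0   0   0   5 ]
det(A) = (-1)^1 * (-2) * (5) * (3) * (5) = 150  (1 row swap -> sign -1)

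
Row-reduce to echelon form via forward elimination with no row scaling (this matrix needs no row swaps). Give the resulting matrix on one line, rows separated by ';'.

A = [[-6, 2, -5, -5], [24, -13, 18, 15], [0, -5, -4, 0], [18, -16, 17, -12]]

Forward elimination:
R2 <- R2 - (-4)*R1:  [  0  -5  -2  -5 ]
R4 <- R4 - (-3)*R1:  [   0  -10    2  -27 ]
R3 <- R3 - (1)*R2:  [  0   0  -2   5 ]
R4 <- R4 - (2)*R2:  [   0    0    6  -17 ]
R4 <- R4 - (-3)*R3:  [  0   0   0  -2 ]
Row echelon form:
[ -6   2  -5  -5 ]
[  0  -5  -2  -5 ]
[  0   0  -2   5 ]
[  0   0   0  -2 ]

REF = [-6 2 -5 -5; 0 -5 -2 -5; 0 0 -2 5; 0 0 0 -2]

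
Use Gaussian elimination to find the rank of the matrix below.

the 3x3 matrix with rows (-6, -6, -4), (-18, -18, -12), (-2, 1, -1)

Row reduction:
R2 <- R2 - (3)*R1:  [ 0  0  0 ]
R3 <- R3 - (1/3)*R1:  [   0    3  1/3 ]
R2 <-> R3   (pivot in column 2 was zero)
[ -6  -6   -4 ]
[  0   3  1/3 ]
[  0   0    0 ]
Row echelon form:
[ -6  -6   -4 ]
[  0   3  1/3 ]
[  0   0    0 ]
Nonzero rows / pivot columns: 2

rank(A) = 2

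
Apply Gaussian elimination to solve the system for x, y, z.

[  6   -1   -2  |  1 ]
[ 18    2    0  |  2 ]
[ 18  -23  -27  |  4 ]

(0, 1, -1)

Forward elimination on [A|b]:
R2 <- R2 - (3)*R1:  [  0   5   6  -1 ]
R3 <- R3 - (3)*R1:  [   0  -20  -21    1 ]
R3 <- R3 - (-4)*R2:  [  0   0   3  -3 ]
Row echelon form:
[ 6  -1  -2  |   1 ]
[ 0   5   6  |  -1 ]
[ 0   0   3  |  -3 ]
Back-substitution:
z = (-3) / 3 = -1
y = (-1 - (6)*(-1)) / 5 = 1
x = (1 - (-1)*(1) - (-2)*(-1)) / 6 = 0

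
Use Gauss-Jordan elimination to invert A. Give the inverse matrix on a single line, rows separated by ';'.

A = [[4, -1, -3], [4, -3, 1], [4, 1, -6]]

Gauss-Jordan on [A | I]:
R1 <- (1/4)*R1:  [    1  -1/4  -3/4  |   1/4     0     0 ]
R2 <- R2 - (4)*R1:  [  0  -2   4  |  -1   1   0 ]
R3 <- R3 - (4)*R1:  [  0   2  -3  |  -1   0   1 ]
R2 <- (1/-2)*R2:  [    0     1    -2  |   1/2  -1/2     0 ]
R1 <- R1 - (-1/4)*R2:  [    1     0  -5/4  |   3/8  -1/8     0 ]
R3 <- R3 - (2)*R2:  [  0   0   1  |  -2   1   1 ]
R1 <- R1 - (-5/4)*R3:  [     1      0      0  |  -17/8    9/8    5/4 ]
R2 <- R2 - (-2)*R3:  [    0     1     0  |  -7/2   3/2     2 ]
Right block of [I | A^{-1}] is the inverse:
[ -17/8  9/8  5/4 ]
[  -7/2  3/2    2 ]
[    -2    1    1 ]

inverse = [-17/8 9/8 5/4; -7/2 3/2 2; -2 1 1]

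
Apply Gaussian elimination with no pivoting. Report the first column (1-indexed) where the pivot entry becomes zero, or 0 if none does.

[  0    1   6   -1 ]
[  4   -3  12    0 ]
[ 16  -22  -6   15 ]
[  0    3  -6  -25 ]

Naive forward elimination:
Pivot entry (1,1) is zero but row 2 has 4 in column 1 -> naive elimination stops; a row interchange (e.g. R1 <-> R2) would be required here.

first zero-pivot column = 1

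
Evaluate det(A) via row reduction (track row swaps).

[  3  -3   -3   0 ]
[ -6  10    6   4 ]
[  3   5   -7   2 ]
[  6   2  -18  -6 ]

Forward elimination:
R2 <- R2 - (-2)*R1:  [ 0  4  0  4 ]
R3 <- R3 - (1)*R1:  [  0   8  -4   2 ]
R4 <- R4 - (2)*R1:  [   0    8  -12   -6 ]
R3 <- R3 - (2)*R2:  [  0   0  -4  -6 ]
R4 <- R4 - (2)*R2:  [   0    0  -12  -14 ]
R4 <- R4 - (3)*R3:  [ 0  0  0  4 ]
Upper-triangular form:
[ 3  -3  -3   0 ]
[ 0   4   0   4 ]
[ 0   0  -4  -6 ]
[ 0   0   0   4 ]
det(A) = (-1)^0 * (3) * (4) * (-4) * (4) = -192  (0 row swaps -> sign +1)

det(A) = -192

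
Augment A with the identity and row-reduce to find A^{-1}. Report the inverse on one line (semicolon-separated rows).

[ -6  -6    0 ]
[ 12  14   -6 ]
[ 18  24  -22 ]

Gauss-Jordan on [A | I]:
R1 <- (1/-6)*R1:  [    1     1     0  |  -1/6     0     0 ]
R2 <- R2 - (12)*R1:  [  0   2  -6  |   2   1   0 ]
R3 <- R3 - (18)*R1:  [   0    6  -22  |    3    0    1 ]
R2 <- (1/2)*R2:  [   0    1   -3  |    1  1/2    0 ]
R1 <- R1 - (1)*R2:  [    1     0     3  |  -7/6  -1/2     0 ]
R3 <- R3 - (6)*R2:  [  0   0  -4  |  -3  -3   1 ]
R3 <- (1/-4)*R3:  [    0     0     1  |   3/4   3/4  -1/4 ]
R1 <- R1 - (3)*R3:  [      1       0       0  |  -41/12   -11/4     3/4 ]
R2 <- R2 - (-3)*R3:  [    0     1     0  |  13/4  11/4  -3/4 ]
Right block of [I | A^{-1}] is the inverse:
[ -41/12  -11/4   3/4 ]
[   13/4   11/4  -3/4 ]
[    3/4    3/4  -1/4 ]

inverse = [-41/12 -11/4 3/4; 13/4 11/4 -3/4; 3/4 3/4 -1/4]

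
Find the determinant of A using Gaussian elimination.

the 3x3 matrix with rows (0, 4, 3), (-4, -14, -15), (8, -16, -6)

det(A) = -48

Forward elimination:
R1 <-> R2   (pivot in column 1 was zero)
[ -4  -14  -15 ]
[  0    4    3 ]
[  8  -16   -6 ]
R3 <- R3 - (-2)*R1:  [   0  -44  -36 ]
R3 <- R3 - (-11)*R2:  [  0   0  -3 ]
Upper-triangular form:
[ -4  -14  -15 ]
[  0    4    3 ]
[  0    0   -3 ]
det(A) = (-1)^1 * (-4) * (4) * (-3) = -48  (1 row swap -> sign -1)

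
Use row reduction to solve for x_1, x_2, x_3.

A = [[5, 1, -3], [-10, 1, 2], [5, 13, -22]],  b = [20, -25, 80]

(3, 5, 0)

Forward elimination on [A|b]:
R2 <- R2 - (-2)*R1:  [  0   3  -4  15 ]
R3 <- R3 - (1)*R1:  [   0   12  -19   60 ]
R3 <- R3 - (4)*R2:  [  0   0  -3   0 ]
Row echelon form:
[ 5  1  -3  |  20 ]
[ 0  3  -4  |  15 ]
[ 0  0  -3  |   0 ]
Back-substitution:
x_3 = (0) / -3 = 0
x_2 = (15 - (-4)*(0)) / 3 = 5
x_1 = (20 - (1)*(5) - (-3)*(0)) / 5 = 3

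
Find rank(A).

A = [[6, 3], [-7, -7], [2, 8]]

rank(A) = 2

Row reduction:
R2 <- R2 - (-7/6)*R1:  [    0  -7/2 ]
R3 <- R3 - (1/3)*R1:  [ 0  7 ]
R3 <- R3 - (-2)*R2:  [ 0  0 ]
Row echelon form:
[ 6     3 ]
[ 0  -7/2 ]
[ 0     0 ]
Nonzero rows / pivot columns: 2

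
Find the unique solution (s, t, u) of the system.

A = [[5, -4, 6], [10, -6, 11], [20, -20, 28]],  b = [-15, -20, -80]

(1, 5, 0)

Forward elimination on [A|b]:
R2 <- R2 - (2)*R1:  [  0   2  -1  10 ]
R3 <- R3 - (4)*R1:  [   0   -4    4  -20 ]
R3 <- R3 - (-2)*R2:  [ 0  0  2  0 ]
Row echelon form:
[ 5  -4   6  |  -15 ]
[ 0   2  -1  |   10 ]
[ 0   0   2  |    0 ]
Back-substitution:
u = (0) / 2 = 0
t = (10 - (-1)*(0)) / 2 = 5
s = (-15 - (-4)*(5) - (6)*(0)) / 5 = 1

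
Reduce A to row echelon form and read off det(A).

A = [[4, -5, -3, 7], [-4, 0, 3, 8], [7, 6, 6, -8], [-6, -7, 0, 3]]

Forward elimination:
R2 <- R2 - (-1)*R1:  [  0  -5   0  15 ]
R3 <- R3 - (7/4)*R1:  [     0   59/4   45/4  -81/4 ]
R4 <- R4 - (-3/2)*R1:  [     0  -29/2   -9/2   27/2 ]
R3 <- R3 - (-59/20)*R2:  [    0     0  45/4    24 ]
R4 <- R4 - (29/10)*R2:  [    0     0  -9/2   -30 ]
R4 <- R4 - (-2/5)*R3:  [      0       0       0  -102/5 ]
Upper-triangular form:
[ 4  -5    -3       7 ]
[ 0  -5     0      15 ]
[ 0   0  45/4      24 ]
[ 0   0     0  -102/5 ]
det(A) = (-1)^0 * (4) * (-5) * (45/4) * (-102/5) = 4590  (0 row swaps -> sign +1)

det(A) = 4590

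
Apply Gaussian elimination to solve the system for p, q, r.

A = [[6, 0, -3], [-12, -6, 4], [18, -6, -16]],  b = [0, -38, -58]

Forward elimination on [A|b]:
R2 <- R2 - (-2)*R1:  [   0   -6   -2  -38 ]
R3 <- R3 - (3)*R1:  [   0   -6   -7  -58 ]
R3 <- R3 - (1)*R2:  [   0    0   -5  -20 ]
Row echelon form:
[ 6   0  -3  |    0 ]
[ 0  -6  -2  |  -38 ]
[ 0   0  -5  |  -20 ]
Back-substitution:
r = (-20) / -5 = 4
q = (-38 - (-2)*(4)) / -6 = 5
p = (0 - (-3)*(4)) / 6 = 2

(2, 5, 4)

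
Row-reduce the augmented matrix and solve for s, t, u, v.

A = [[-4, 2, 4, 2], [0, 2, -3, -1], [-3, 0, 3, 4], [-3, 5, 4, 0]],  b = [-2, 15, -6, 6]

(-1, 3, -3, 0)

Forward elimination on [A|b]:
R3 <- R3 - (3/4)*R1:  [    0  -3/2     0   5/2  -9/2 ]
R4 <- R4 - (3/4)*R1:  [    0   7/2     1  -3/2  15/2 ]
R3 <- R3 - (-3/4)*R2:  [    0     0  -9/4   7/4  27/4 ]
R4 <- R4 - (7/4)*R2:  [     0      0   25/4    1/4  -75/4 ]
R4 <- R4 - (-25/9)*R3:  [    0     0     0  46/9     0 ]
Row echelon form:
[ -4  2     4     2  |    -2 ]
[  0  2    -3    -1  |    15 ]
[  0  0  -9/4   7/4  |  27/4 ]
[  0  0     0  46/9  |     0 ]
Back-substitution:
v = (0) / (46/9) = 0
u = (27/4 - (7/4)*(0)) / (-9/4) = -3
t = (15 - (-3)*(-3) - (-1)*(0)) / 2 = 3
s = (-2 - (2)*(3) - (4)*(-3) - (2)*(0)) / -4 = -1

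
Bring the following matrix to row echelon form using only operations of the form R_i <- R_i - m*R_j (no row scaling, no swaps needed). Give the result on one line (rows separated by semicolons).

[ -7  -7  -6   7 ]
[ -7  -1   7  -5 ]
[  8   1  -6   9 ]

Forward elimination:
R2 <- R2 - (1)*R1:  [   0    6   13  -12 ]
R3 <- R3 - (-8/7)*R1:  [     0     -7  -90/7     17 ]
R3 <- R3 - (-7/6)*R2:  [     0      0  97/42      3 ]
Row echelon form:
[ -7  -7     -6    7 ]
[  0   6     13  -12 ]
[  0   0  97/42    3 ]

REF = [-7 -7 -6 7; 0 6 13 -12; 0 0 97/42 3]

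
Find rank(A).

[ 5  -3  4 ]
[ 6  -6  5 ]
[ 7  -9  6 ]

Row reduction:
R2 <- R2 - (6/5)*R1:  [     0  -12/5    1/5 ]
R3 <- R3 - (7/5)*R1:  [     0  -24/5    2/5 ]
R3 <- R3 - (2)*R2:  [ 0  0  0 ]
Row echelon form:
[ 5     -3    4 ]
[ 0  -12/5  1/5 ]
[ 0      0    0 ]
Nonzero rows / pivot columns: 2

rank(A) = 2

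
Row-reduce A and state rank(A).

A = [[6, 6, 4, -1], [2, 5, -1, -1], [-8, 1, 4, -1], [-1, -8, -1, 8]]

Row reduction:
R2 <- R2 - (1/3)*R1:  [    0     3  -7/3  -2/3 ]
R3 <- R3 - (-4/3)*R1:  [    0     9  28/3  -7/3 ]
R4 <- R4 - (-1/6)*R1:  [    0    -7  -1/3  47/6 ]
R3 <- R3 - (3)*R2:  [    0     0  49/3  -1/3 ]
R4 <- R4 - (-7/3)*R2:  [      0       0   -52/9  113/18 ]
R4 <- R4 - (-52/147)*R3:  [        0         0         0  1811/294 ]
Row echelon form:
[ 6  6     4        -1 ]
[ 0  3  -7/3      -2/3 ]
[ 0  0  49/3      -1/3 ]
[ 0  0     0  1811/294 ]
Nonzero rows / pivot columns: 4

rank(A) = 4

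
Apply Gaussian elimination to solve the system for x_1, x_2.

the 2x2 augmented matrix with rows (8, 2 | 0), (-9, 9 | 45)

(-1, 4)

Forward elimination on [A|b]:
R2 <- R2 - (-9/8)*R1:  [    0  45/4    45 ]
Row echelon form:
[ 8     2  |   0 ]
[ 0  45/4  |  45 ]
Back-substitution:
x_2 = (45) / (45/4) = 4
x_1 = (0 - (2)*(4)) / 8 = -1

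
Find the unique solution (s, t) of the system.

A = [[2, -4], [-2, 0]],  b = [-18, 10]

Forward elimination on [A|b]:
R2 <- R2 - (-1)*R1:  [  0  -4  -8 ]
Row echelon form:
[ 2  -4  |  -18 ]
[ 0  -4  |   -8 ]
Back-substitution:
t = (-8) / -4 = 2
s = (-18 - (-4)*(2)) / 2 = -5

(-5, 2)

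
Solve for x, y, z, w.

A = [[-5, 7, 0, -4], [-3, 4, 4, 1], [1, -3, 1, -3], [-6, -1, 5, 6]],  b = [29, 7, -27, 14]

Forward elimination on [A|b]:
R2 <- R2 - (3/5)*R1:  [     0   -1/5      4   17/5  -52/5 ]
R3 <- R3 - (-1/5)*R1:  [      0    -8/5       1   -19/5  -106/5 ]
R4 <- R4 - (6/5)*R1:  [      0   -47/5       5    54/5  -104/5 ]
R3 <- R3 - (8)*R2:  [   0    0  -31  -31   62 ]
R4 <- R4 - (47)*R2:  [    0     0  -183  -149   468 ]
R4 <- R4 - (183/31)*R3:  [   0    0    0   34  102 ]
Row echelon form:
[ -5     7    0    -4  |     29 ]
[  0  -1/5    4  17/5  |  -52/5 ]
[  0     0  -31   -31  |     62 ]
[  0     0    0    34  |    102 ]
Back-substitution:
w = (102) / 34 = 3
z = (62 - (-31)*(3)) / -31 = -5
y = (-52/5 - (4)*(-5) - (17/5)*(3)) / (-1/5) = 3
x = (29 - (7)*(3) - (-4)*(3)) / -5 = -4

(-4, 3, -5, 3)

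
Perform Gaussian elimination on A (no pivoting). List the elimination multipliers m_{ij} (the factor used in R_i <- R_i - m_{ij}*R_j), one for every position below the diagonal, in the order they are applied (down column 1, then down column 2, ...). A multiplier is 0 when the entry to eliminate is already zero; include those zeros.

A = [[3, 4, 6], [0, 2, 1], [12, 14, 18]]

Forward elimination:
R2: entry in column 1 is already 0 -> m_{21} = 0 (no row operation needed)
R3 <- R3 - (4)*R1:  [  0  -2  -6 ]
R3 <- R3 - (-1)*R2:  [  0   0  -5 ]
Multipliers (in order of application): m_{21} = 0, m_{31} = 4, m_{32} = -1

multipliers: 0, 4, -1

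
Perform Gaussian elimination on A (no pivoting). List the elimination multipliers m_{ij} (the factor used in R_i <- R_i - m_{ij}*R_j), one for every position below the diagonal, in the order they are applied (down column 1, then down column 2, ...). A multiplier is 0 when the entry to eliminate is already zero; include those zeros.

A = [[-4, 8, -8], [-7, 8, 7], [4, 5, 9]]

Forward elimination:
R2 <- R2 - (7/4)*R1:  [  0  -6  21 ]
R3 <- R3 - (-1)*R1:  [  0  13   1 ]
R3 <- R3 - (-13/6)*R2:  [    0     0  93/2 ]
Multipliers (in order of application): m_{21} = 7/4, m_{31} = -1, m_{32} = -13/6

multipliers: 7/4, -1, -13/6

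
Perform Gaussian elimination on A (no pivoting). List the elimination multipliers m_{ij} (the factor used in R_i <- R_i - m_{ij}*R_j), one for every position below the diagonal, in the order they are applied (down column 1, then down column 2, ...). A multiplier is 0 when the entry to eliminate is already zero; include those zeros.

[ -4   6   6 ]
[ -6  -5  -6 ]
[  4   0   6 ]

Forward elimination:
R2 <- R2 - (3/2)*R1:  [   0  -14  -15 ]
R3 <- R3 - (-1)*R1:  [  0   6  12 ]
R3 <- R3 - (-3/7)*R2:  [    0     0  39/7 ]
Multipliers (in order of application): m_{21} = 3/2, m_{31} = -1, m_{32} = -3/7

multipliers: 3/2, -1, -3/7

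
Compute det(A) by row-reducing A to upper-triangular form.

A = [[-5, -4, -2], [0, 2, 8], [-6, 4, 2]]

Forward elimination:
R3 <- R3 - (6/5)*R1:  [    0  44/5  22/5 ]
R3 <- R3 - (22/5)*R2:  [      0       0  -154/5 ]
Upper-triangular form:
[ -5  -4      -2 ]
[  0   2       8 ]
[  0   0  -154/5 ]
det(A) = (-1)^0 * (-5) * (2) * (-154/5) = 308  (0 row swaps -> sign +1)

det(A) = 308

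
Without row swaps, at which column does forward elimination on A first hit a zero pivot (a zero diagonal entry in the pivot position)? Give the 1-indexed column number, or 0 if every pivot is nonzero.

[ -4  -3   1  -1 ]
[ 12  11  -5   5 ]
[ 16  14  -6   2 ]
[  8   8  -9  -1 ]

Naive forward elimination:
R2 <- R2 - (-3)*R1:  [  0   2  -2   2 ]
R3 <- R3 - (-4)*R1:  [  0   2  -2  -2 ]
R4 <- R4 - (-2)*R1:  [  0   2  -7  -3 ]
R3 <- R3 - (1)*R2:  [  0   0   0  -4 ]
R4 <- R4 - (1)*R2:  [  0   0  -5  -5 ]
Matrix at this point:
[ -4  -3   1  -1 ]
[  0   2  -2   2 ]
[  0   0   0  -4 ]
[  0   0  -5  -5 ]
Pivot entry (3,3) is zero but row 4 has -5 in column 3 -> naive elimination stops; a row interchange (e.g. R3 <-> R4) would be required here.

first zero-pivot column = 3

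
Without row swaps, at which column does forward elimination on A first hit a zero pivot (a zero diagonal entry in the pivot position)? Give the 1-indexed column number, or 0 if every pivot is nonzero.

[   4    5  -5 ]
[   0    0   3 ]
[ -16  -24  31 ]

Naive forward elimination:
R3 <- R3 - (-4)*R1:  [  0  -4  11 ]
Matrix at this point:
[ 4   5  -5 ]
[ 0   0   3 ]
[ 0  -4  11 ]
Pivot entry (2,2) is zero but row 3 has -4 in column 2 -> naive elimination stops; a row interchange (e.g. R2 <-> R3) would be required here.

first zero-pivot column = 2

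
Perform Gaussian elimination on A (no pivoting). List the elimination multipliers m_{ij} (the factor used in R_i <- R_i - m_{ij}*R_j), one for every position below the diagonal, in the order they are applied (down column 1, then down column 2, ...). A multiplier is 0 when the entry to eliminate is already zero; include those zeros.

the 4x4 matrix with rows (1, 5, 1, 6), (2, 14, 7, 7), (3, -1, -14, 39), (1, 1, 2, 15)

Forward elimination:
R2 <- R2 - (2)*R1:  [  0   4   5  -5 ]
R3 <- R3 - (3)*R1:  [   0  -16  -17   21 ]
R4 <- R4 - (1)*R1:  [  0  -4   1   9 ]
R3 <- R3 - (-4)*R2:  [ 0  0  3  1 ]
R4 <- R4 - (-1)*R2:  [ 0  0  6  4 ]
R4 <- R4 - (2)*R3:  [ 0  0  0  2 ]
Multipliers (in order of application): m_{21} = 2, m_{31} = 3, m_{41} = 1, m_{32} = -4, m_{42} = -1, m_{43} = 2

multipliers: 2, 3, 1, -4, -1, 2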